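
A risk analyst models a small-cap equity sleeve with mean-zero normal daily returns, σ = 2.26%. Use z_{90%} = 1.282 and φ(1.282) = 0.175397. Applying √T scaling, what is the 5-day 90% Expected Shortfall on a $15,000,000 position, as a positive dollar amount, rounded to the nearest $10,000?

σ_{5d} = 2.26% × √5 = 5.054%.
ES multiplier = φ(z)/(1−α) = 0.175397/0.1 = 1.754.
ES = 5.054% × 1.754 = 8.865%; on $15,000,000: $1,329,750.

$1,330,000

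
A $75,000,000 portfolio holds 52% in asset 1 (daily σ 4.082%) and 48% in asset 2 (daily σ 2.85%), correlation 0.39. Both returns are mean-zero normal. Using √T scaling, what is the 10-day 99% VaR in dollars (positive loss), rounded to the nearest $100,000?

$16,200,000

σ_p = √(0.52²·4.082² + 0.48²·2.85² + 2·0.39·0.52·0.48·4.082·2.85) = 2.940%.
σ_{10d} = 2.940% × √10 = 9.297%.
z(99%) = 2.326.
VaR = 2.326 × 9.297% = 21.625%; on $75,000,000 that is $16,218,750.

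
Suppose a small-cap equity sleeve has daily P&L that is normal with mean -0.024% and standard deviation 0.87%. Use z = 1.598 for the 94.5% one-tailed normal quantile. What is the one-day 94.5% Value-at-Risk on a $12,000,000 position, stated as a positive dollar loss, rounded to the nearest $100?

$169,700

VaR = −μ + z·σ = −(-0.024%) + 1.598 × 0.87% = 1.414%.
On $12,000,000: 0.01414 × $12,000,000 = $169,680.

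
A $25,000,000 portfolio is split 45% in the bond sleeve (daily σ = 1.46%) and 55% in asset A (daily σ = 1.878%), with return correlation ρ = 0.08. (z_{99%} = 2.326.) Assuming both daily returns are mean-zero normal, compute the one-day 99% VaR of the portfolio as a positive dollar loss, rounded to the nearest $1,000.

$737,000

σ_p² = 0.45²·1.46² + 0.55²·1.878² + 2·0.08·0.45·0.55·1.46·1.878 = 1.6071 (%²).
σ_p = √1.6071 = 1.268%.
VaR = 2.326 × 1.268% = 2.949%; on $25,000,000 that is $737,250.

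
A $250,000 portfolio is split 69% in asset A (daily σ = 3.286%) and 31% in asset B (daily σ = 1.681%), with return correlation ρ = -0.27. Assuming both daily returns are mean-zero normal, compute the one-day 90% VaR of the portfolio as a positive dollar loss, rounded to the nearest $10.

$7,000

σ_p² = 0.69²·3.286² + 0.31²·1.681² + 2·-0.27·0.69·0.31·3.286·1.681 = 4.7744 (%²).
σ_p = √4.7744 = 2.185%.
At 90%, z = 1.282.
VaR = 1.282 × 2.185% = 2.801%; on $250,000 that is $7,002.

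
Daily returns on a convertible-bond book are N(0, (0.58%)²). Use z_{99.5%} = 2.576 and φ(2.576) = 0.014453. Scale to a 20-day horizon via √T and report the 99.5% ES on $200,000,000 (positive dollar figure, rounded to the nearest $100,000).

σ_{20d} = 0.58% × √20 = 2.594%.
ES multiplier = φ(z)/(1−α) = 0.014453/0.005 = 2.891.
ES = 2.594% × 2.891 = 7.499%; on $200,000,000: $14,998,000.

$15,000,000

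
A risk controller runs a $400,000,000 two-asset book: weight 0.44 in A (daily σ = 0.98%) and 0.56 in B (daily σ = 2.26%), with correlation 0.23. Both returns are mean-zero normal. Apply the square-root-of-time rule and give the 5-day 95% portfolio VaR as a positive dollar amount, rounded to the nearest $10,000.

σ_p = √(0.44²·0.98² + 0.56²·2.26² + 2·0.23·0.44·0.56·0.98·2.26) = 1.428%.
σ_{5d} = 1.428% × √5 = 3.193%.
z(95%) = 1.645.
VaR = 1.645 × 3.193% = 5.252%; on $400,000,000 that is $21,008,000.

$21,010,000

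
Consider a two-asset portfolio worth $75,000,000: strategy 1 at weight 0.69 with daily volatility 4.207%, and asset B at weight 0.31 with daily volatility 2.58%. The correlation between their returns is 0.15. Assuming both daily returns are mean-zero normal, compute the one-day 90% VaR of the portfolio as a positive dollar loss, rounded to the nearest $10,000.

σ_p² = 0.69²·4.207² + 0.31²·2.58² + 2·0.15·0.69·0.31·4.207·2.58 = 9.7626 (%²).
σ_p = √9.7626 = 3.125%.
At 90%, z = 1.282.
VaR = 1.282 × 3.125% = 4.006%; on $75,000,000 that is $3,004,500.

$3,000,000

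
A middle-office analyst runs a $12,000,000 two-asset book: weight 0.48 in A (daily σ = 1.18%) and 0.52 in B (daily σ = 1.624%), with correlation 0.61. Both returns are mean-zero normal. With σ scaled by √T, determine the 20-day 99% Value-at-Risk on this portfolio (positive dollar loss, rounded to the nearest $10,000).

$1,590,000

σ_p = √(0.48²·1.18² + 0.52²·1.624² + 2·0.61·0.48·0.52·1.18·1.624) = 1.272%.
σ_{20d} = 1.272% × √20 = 5.689%.
z(99%) = 2.326.
VaR = 2.326 × 5.689% = 13.233%; on $12,000,000 that is $1,587,960.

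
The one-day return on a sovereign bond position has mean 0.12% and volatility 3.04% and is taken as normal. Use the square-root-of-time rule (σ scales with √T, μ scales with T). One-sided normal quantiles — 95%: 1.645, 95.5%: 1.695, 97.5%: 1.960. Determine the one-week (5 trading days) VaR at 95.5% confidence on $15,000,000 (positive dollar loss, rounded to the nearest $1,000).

$1,638,000

σ_{5d} = 3.04% × √5 = 6.798%; μ_{5d} = 5 × 0.12% = 0.600%.
VaR = −(0.600%) + 1.695 × 6.798% = 10.923%.
On $15,000,000: 0.10923 × $15,000,000 = $1,638,450.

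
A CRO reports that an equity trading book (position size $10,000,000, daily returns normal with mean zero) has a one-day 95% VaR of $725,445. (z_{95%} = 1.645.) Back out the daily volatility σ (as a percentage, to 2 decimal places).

VaR as a fraction: $725,445 / $10,000,000 = 7.254%.
σ = VaR / z = 7.254% / 1.645 = 4.410%.

4.41%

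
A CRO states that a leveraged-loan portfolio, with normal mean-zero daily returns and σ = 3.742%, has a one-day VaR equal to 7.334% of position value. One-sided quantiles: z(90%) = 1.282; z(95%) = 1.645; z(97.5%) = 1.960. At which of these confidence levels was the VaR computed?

Implied z = VaR/σ = 7.334 / 3.742 = 1.960.
This matches z(97.5%) = 1.960.

97.5%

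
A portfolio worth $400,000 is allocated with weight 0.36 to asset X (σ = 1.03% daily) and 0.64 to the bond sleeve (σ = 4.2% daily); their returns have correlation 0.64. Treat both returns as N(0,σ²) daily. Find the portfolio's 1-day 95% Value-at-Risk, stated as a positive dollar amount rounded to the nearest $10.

σ_p² = 0.36²·1.03² + 0.64²·4.2² + 2·0.64·0.36·0.64·1.03·4.2 = 8.6386 (%²).
σ_p = √8.6386 = 2.939%.
At 95%, z = 1.645.
VaR = 1.645 × 2.939% = 4.835%; on $400,000 that is $19,340.

$19,340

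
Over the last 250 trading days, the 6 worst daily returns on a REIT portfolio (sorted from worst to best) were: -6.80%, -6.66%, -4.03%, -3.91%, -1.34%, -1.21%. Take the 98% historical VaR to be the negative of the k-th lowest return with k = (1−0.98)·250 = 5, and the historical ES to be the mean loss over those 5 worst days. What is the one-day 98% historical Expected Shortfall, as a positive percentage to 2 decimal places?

4.55%

The 5 worst returns sum to -22.74%.
ES = −(-22.74%) / 5 = 4.548% ≈ 4.55%.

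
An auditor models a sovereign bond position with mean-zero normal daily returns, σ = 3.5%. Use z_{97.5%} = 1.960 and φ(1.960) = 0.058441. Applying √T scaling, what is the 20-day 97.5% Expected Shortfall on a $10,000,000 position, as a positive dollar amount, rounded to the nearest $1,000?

$3,659,000

σ_{20d} = 3.5% × √20 = 15.652%.
ES multiplier = φ(z)/(1−α) = 0.058441/0.025 = 2.338.
ES = 15.652% × 2.338 = 36.594%; on $10,000,000: $3,659,400.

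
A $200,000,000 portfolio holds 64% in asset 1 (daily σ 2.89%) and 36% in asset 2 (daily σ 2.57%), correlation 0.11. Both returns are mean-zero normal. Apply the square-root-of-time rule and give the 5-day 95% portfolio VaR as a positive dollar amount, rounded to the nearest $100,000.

$15,900,000

σ_p = √(0.64²·2.89² + 0.36²·2.57² + 2·0.11·0.64·0.36·2.89·2.57) = 2.157%.
σ_{5d} = 2.157% × √5 = 4.823%.
z(95%) = 1.645.
VaR = 1.645 × 4.823% = 7.934%; on $200,000,000 that is $15,868,000.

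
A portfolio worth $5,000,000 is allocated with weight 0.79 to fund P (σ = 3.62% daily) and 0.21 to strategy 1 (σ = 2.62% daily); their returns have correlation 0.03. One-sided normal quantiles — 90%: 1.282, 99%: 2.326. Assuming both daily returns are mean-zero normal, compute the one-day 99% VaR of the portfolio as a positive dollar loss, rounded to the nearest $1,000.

$341,000

σ_p² = 0.79²·3.62² + 0.21²·2.62² + 2·0.03·0.79·0.21·3.62·2.62 = 8.5756 (%²).
σ_p = √8.5756 = 2.928%.
VaR = 2.326 × 2.928% = 6.811%; on $5,000,000 that is $340,550.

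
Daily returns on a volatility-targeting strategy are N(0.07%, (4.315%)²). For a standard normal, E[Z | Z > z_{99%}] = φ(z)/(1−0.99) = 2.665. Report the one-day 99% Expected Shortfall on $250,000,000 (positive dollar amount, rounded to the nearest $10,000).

ES = −(0.07%) + 4.315% × 2.665 = 11.429%.
On $250,000,000: 0.11429 × $250,000,000 = $28,572,500.

$28,570,000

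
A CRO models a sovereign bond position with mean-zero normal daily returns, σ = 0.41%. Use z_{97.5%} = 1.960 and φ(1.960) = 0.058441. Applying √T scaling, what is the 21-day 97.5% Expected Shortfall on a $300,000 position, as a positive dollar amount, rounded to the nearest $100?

σ_{21d} = 0.41% × √21 = 1.879%.
ES multiplier = φ(z)/(1−α) = 0.058441/0.025 = 2.338.
ES = 1.879% × 2.338 = 4.393%; on $300,000: $13,179.

$13,200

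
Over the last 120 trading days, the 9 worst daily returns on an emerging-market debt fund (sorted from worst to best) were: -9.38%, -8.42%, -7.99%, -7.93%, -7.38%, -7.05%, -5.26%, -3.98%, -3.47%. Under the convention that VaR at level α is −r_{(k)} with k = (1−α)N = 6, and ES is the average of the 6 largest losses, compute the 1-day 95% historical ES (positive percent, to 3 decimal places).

The 6 worst returns sum to -48.15%.
ES = −(-48.15%) / 6 = 8.025%.

8.025%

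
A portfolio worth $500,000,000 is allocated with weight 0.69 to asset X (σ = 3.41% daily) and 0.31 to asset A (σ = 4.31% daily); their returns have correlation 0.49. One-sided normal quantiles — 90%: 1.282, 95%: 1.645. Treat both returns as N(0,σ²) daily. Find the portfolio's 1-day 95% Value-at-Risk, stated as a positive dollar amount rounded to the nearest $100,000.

σ_p² = 0.69²·3.41² + 0.31²·4.31² + 2·0.49·0.69·0.31·3.41·4.31 = 10.4021 (%²).
σ_p = √10.4021 = 3.225%.
VaR = 1.645 × 3.225% = 5.305%; on $500,000,000 that is $26,525,000.

$26,500,000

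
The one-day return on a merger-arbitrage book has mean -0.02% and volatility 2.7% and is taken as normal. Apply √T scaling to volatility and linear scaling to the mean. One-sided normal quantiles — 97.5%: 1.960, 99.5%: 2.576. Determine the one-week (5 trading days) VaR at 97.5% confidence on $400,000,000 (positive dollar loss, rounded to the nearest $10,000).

σ_{5d} = 2.7% × √5 = 6.037%; μ_{5d} = 5 × -0.02% = -0.100%.
VaR = −(-0.100%) + 1.960 × 6.037% = 11.933%.
On $400,000,000: 0.11933 × $400,000,000 = $47,732,000.

$47,730,000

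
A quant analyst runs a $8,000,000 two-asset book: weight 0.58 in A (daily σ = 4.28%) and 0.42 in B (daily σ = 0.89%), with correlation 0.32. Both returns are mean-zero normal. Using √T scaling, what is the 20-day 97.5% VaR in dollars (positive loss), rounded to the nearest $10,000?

σ_p = √(0.58²·4.28² + 0.42²·0.89² + 2·0.32·0.58·0.42·4.28·0.89) = 2.626%.
σ_{20d} = 2.626% × √20 = 11.744%.
z(97.5%) = 1.960.
VaR = 1.960 × 11.744% = 23.018%; on $8,000,000 that is $1,841,440.

$1,840,000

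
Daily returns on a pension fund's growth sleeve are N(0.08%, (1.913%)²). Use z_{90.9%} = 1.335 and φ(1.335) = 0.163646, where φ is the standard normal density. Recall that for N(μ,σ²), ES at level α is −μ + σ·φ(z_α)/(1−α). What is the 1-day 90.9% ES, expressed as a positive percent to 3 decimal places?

3.360%

Tail multiplier: φ(z)/(1−α) = 0.163646 / 0.091 = 1.798.
ES = −(0.08%) + 1.913% × 1.798 = 3.360%.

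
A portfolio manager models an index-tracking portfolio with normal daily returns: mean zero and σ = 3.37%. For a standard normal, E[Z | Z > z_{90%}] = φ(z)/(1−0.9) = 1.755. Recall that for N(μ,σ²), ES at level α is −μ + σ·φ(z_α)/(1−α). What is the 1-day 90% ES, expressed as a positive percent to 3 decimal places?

ES = 3.37% × 1.755 = 5.914%.

5.914%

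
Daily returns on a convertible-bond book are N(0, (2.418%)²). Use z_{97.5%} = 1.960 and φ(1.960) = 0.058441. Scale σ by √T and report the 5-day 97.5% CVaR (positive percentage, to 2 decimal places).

σ_{5d} = 2.418% × √5 = 5.407%.
ES multiplier = φ(z)/(1−α) = 0.058441/0.025 = 2.338.
ES = 5.407% × 2.338 = 12.642%.

12.64%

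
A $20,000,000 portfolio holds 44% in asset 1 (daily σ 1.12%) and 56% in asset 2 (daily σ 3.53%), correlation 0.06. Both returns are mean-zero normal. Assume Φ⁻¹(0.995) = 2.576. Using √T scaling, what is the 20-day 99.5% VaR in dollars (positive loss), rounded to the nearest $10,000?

σ_p = √(0.44²·1.12² + 0.56²·3.53² + 2·0.06·0.44·0.56·1.12·3.53) = 2.066%.
σ_{20d} = 2.066% × √20 = 9.239%.
VaR = 2.576 × 9.239% = 23.800%; on $20,000,000 that is $4,760,000.

$4,760,000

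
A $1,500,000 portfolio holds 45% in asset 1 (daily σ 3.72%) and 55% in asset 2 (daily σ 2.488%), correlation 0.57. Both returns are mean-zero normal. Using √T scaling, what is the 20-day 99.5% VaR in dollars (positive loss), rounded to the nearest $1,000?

$466,000

σ_p = √(0.45²·3.72² + 0.55²·2.488² + 2·0.57·0.45·0.55·3.72·2.488) = 2.699%.
σ_{20d} = 2.699% × √20 = 12.070%.
z(99.5%) = 2.576.
VaR = 2.576 × 12.070% = 31.092%; on $1,500,000 that is $466,380.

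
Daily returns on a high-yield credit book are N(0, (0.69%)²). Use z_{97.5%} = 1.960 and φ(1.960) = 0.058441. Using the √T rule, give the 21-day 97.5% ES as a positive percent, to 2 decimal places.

7.39%

σ_{21d} = 0.69% × √21 = 3.162%.
ES multiplier = φ(z)/(1−α) = 0.058441/0.025 = 2.338.
ES = 3.162% × 2.338 = 7.393%.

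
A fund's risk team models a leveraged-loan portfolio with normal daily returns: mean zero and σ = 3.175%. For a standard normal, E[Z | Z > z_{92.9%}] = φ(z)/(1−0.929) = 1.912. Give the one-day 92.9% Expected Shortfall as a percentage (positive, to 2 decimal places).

ES = 3.175% × 1.912 = 6.071%.

6.07%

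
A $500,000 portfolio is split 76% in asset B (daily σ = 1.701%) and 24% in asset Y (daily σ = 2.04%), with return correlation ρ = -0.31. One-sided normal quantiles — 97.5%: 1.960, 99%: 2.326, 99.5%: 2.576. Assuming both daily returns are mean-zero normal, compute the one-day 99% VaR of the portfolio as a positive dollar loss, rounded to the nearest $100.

σ_p² = 0.76²·1.701² + 0.24²·2.04² + 2·-0.31·0.76·0.24·1.701·2.04 = 1.5185 (%²).
σ_p = √1.5185 = 1.232%.
VaR = 2.326 × 1.232% = 2.866%; on $500,000 that is $14,330.

$14,300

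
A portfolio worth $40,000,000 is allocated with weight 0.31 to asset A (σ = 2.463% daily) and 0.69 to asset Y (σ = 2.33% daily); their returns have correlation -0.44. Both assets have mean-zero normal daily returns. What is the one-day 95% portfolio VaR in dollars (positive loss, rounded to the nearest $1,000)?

$951,000

σ_p² = 0.31²·2.463² + 0.69²·2.33² + 2·-0.44·0.31·0.69·2.463·2.33 = 2.0875 (%²).
σ_p = √2.0875 = 1.445%.
At 95%, z = 1.645.
VaR = 1.645 × 1.445% = 2.377%; on $40,000,000 that is $950,800.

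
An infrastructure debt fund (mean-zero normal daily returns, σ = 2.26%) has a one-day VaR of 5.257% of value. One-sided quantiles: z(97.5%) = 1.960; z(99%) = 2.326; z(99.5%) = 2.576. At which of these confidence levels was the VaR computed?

Implied z = VaR/σ = 5.257 / 2.26 = 2.326.
This matches z(99%) = 2.326.

99%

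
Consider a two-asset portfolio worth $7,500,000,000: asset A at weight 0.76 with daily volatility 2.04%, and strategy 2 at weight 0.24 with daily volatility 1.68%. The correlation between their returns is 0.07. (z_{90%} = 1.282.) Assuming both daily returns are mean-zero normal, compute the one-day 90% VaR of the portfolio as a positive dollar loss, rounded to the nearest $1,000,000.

$157,000,000

σ_p² = 0.76²·2.04² + 0.24²·1.68² + 2·0.07·0.76·0.24·2.04·1.68 = 2.6538 (%²).
σ_p = √2.6538 = 1.629%.
VaR = 1.282 × 1.629% = 2.088%; on $7,500,000,000 that is $156,600,000.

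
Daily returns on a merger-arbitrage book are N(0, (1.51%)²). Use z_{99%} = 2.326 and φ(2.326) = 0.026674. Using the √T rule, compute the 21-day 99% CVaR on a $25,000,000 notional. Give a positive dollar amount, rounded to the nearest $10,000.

σ_{21d} = 1.51% × √21 = 6.920%.
ES multiplier = φ(z)/(1−α) = 0.026674/0.01 = 2.667.
ES = 6.920% × 2.667 = 18.456%; on $25,000,000: $4,614,000.

$4,610,000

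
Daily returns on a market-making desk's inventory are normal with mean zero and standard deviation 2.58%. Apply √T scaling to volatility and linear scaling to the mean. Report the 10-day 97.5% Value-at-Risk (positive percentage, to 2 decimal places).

At 97.5%, z = 1.960.
σ_{10d} = 2.58% × √10 = 8.159%.
VaR = 1.960 × 8.159% = 15.992%.

15.99%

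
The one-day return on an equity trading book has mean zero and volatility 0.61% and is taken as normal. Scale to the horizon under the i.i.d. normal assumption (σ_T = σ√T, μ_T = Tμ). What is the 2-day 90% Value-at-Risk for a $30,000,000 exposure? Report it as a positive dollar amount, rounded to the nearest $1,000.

At 90%, z = 1.282.
σ_{2d} = 0.61% × √2 = 0.863%.
VaR = 1.282 × 0.863% = 1.106%.
On $30,000,000: 0.01106 × $30,000,000 = $331,800.

$332,000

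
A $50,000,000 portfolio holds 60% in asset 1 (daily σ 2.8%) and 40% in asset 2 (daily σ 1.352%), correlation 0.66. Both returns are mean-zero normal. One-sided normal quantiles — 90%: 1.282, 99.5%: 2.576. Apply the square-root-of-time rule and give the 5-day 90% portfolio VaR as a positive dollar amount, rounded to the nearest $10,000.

σ_p = √(0.6²·2.8² + 0.4²·1.352² + 2·0.66·0.6·0.4·2.8·1.352) = 2.077%.
σ_{5d} = 2.077% × √5 = 4.644%.
VaR = 1.282 × 4.644% = 5.954%; on $50,000,000 that is $2,977,000.

$2,980,000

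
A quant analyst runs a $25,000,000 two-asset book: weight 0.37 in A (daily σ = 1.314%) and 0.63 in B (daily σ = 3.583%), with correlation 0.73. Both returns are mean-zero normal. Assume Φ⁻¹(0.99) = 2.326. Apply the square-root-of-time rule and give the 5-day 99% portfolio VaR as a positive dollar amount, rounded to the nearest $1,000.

σ_p = √(0.37²·1.314² + 0.63²·3.583² + 2·0.73·0.37·0.63·1.314·3.583) = 2.633%.
σ_{5d} = 2.633% × √5 = 5.888%.
VaR = 2.326 × 5.888% = 13.695%; on $25,000,000 that is $3,423,750.

$3,424,000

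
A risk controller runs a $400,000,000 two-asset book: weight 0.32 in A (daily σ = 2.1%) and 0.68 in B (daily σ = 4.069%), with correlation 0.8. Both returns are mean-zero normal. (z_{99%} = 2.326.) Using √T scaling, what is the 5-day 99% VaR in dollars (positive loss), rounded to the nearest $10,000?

$69,260,000

σ_p = √(0.32²·2.1² + 0.68²·4.069² + 2·0.8·0.32·0.68·2.1·4.069) = 3.329%.
σ_{5d} = 3.329% × √5 = 7.444%.
VaR = 2.326 × 7.444% = 17.315%; on $400,000,000 that is $69,260,000.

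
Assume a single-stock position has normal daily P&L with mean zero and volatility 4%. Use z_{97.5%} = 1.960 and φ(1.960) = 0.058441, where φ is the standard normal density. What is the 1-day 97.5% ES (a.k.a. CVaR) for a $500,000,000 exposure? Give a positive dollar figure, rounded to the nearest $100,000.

$46,800,000

Tail multiplier: φ(z)/(1−α) = 0.058441 / 0.025 = 2.338.
ES = 4% × 2.338 = 9.352%.
On $500,000,000: 0.09352 × $500,000,000 = $46,760,000.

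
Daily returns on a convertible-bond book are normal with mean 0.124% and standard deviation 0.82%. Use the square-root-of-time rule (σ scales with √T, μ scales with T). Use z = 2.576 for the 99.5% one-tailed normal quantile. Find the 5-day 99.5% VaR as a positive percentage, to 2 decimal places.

4.10%

σ_{5d} = 0.82% × √5 = 1.834%; μ_{5d} = 5 × 0.124% = 0.620%.
VaR = −(0.620%) + 2.576 × 1.834% = 4.104%.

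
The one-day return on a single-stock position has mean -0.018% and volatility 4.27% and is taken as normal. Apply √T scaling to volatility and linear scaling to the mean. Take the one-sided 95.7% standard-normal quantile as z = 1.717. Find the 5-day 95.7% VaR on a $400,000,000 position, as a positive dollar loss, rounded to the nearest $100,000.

σ_{5d} = 4.27% × √5 = 9.548%; μ_{5d} = 5 × -0.018% = -0.090%.
VaR = −(-0.090%) + 1.717 × 9.548% = 16.484%.
On $400,000,000: 0.16484 × $400,000,000 = $65,936,000.

$65,900,000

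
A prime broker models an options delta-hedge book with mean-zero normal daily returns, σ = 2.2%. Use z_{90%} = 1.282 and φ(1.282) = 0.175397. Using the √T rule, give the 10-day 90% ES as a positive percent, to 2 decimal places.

σ_{10d} = 2.2% × √10 = 6.957%.
ES multiplier = φ(z)/(1−α) = 0.175397/0.1 = 1.754.
ES = 6.957% × 1.754 = 12.203%.

12.20%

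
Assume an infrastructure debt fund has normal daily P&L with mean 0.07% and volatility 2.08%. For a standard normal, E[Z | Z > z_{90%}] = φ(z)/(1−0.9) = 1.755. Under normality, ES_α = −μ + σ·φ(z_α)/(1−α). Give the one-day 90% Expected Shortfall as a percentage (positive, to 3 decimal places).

3.580%

ES = −(0.07%) + 2.08% × 1.755 = 3.580%.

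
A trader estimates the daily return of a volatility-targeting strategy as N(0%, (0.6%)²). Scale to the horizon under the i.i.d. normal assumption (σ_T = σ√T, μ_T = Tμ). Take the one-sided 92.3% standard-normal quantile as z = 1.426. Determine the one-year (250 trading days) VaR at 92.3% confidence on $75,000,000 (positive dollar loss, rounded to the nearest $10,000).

σ_{250d} = 0.6% × √250 = 9.487%.
VaR = 1.426 × 9.487% = 13.528%.
On $75,000,000: 0.13528 × $75,000,000 = $10,146,000.

$10,150,000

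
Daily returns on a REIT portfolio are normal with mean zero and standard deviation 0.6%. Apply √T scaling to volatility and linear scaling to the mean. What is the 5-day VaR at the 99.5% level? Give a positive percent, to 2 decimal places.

3.46%

At 99.5%, z = 2.576.
σ_{5d} = 0.6% × √5 = 1.342%.
VaR = 2.576 × 1.342% = 3.457%.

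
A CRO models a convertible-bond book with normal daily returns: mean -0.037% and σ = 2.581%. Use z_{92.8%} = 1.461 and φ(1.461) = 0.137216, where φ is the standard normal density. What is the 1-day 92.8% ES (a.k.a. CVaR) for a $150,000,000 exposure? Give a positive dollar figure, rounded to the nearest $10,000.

$7,430,000

Tail multiplier: φ(z)/(1−α) = 0.137216 / 0.072 = 1.906.
ES = −(-0.037%) + 2.581% × 1.906 = 4.956%.
On $150,000,000: 0.04956 × $150,000,000 = $7,434,000.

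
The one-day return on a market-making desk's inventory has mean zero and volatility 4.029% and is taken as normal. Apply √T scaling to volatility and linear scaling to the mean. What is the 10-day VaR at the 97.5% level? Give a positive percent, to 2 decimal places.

24.97%

At 97.5%, z = 1.960.
σ_{10d} = 4.029% × √10 = 12.741%.
VaR = 1.960 × 12.741% = 24.972%.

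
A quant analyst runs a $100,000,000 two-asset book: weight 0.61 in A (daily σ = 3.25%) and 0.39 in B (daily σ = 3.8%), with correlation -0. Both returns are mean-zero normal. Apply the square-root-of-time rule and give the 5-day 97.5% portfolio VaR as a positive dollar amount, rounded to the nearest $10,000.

$10,850,000

σ_p = √(0.61²·3.25² + 0.39²·3.8² + 2·-0·0.61·0.39·3.25·3.8) = 2.475%.
σ_{5d} = 2.475% × √5 = 5.534%.
z(97.5%) = 1.960.
VaR = 1.960 × 5.534% = 10.847%; on $100,000,000 that is $10,847,000.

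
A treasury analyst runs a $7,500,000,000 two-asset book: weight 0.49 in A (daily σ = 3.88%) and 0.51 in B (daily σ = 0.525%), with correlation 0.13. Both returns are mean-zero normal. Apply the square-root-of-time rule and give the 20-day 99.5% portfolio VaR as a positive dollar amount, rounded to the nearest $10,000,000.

σ_p = √(0.49²·3.88² + 0.51²·0.525² + 2·0.13·0.49·0.51·3.88·0.525) = 1.954%.
σ_{20d} = 1.954% × √20 = 8.739%.
z(99.5%) = 2.576.
VaR = 2.576 × 8.739% = 22.512%; on $7,500,000,000 that is $1,688,400,000.

$1,690,000,000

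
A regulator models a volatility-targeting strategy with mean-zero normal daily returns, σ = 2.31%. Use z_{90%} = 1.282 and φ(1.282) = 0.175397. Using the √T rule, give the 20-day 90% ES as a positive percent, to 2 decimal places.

σ_{20d} = 2.31% × √20 = 10.331%.
ES multiplier = φ(z)/(1−α) = 0.175397/0.1 = 1.754.
ES = 10.331% × 1.754 = 18.121%.

18.12%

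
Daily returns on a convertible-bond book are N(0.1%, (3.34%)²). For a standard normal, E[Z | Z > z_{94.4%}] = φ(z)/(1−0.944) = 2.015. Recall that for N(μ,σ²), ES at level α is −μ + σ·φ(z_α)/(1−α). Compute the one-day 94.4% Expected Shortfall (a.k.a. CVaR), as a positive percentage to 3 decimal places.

6.630%

ES = −(0.1%) + 3.34% × 2.015 = 6.630%.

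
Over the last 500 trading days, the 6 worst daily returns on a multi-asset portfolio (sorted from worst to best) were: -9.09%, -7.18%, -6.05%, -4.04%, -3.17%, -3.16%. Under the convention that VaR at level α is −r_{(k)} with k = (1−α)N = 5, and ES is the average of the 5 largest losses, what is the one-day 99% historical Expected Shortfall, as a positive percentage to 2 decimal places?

The 5 worst returns sum to -29.53%.
ES = −(-29.53%) / 5 = 5.906% ≈ 5.91%.

5.91%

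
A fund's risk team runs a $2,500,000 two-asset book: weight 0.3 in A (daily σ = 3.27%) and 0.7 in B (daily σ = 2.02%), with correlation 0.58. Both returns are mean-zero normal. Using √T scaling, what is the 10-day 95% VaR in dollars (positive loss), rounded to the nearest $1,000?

σ_p = √(0.3²·3.27² + 0.7²·2.02² + 2·0.58·0.3·0.7·3.27·2.02) = 2.138%.
σ_{10d} = 2.138% × √10 = 6.761%.
z(95%) = 1.645.
VaR = 1.645 × 6.761% = 11.122%; on $2,500,000 that is $278,050.

$278,000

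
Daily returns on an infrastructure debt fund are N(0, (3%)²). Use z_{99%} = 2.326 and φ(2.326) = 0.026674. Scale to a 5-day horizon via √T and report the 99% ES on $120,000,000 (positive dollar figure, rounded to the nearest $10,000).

σ_{5d} = 3% × √5 = 6.708%.
ES multiplier = φ(z)/(1−α) = 0.026674/0.01 = 2.667.
ES = 6.708% × 2.667 = 17.890%; on $120,000,000: $21,468,000.

$21,470,000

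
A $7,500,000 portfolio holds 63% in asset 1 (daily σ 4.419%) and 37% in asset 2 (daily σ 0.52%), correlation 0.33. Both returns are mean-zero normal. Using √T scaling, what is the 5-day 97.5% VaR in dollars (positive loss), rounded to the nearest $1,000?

σ_p = √(0.63²·4.419² + 0.37²·0.52² + 2·0.33·0.63·0.37·4.419·0.52) = 2.853%.
σ_{5d} = 2.853% × √5 = 6.380%.
z(97.5%) = 1.960.
VaR = 1.960 × 6.380% = 12.505%; on $7,500,000 that is $937,875.

$938,000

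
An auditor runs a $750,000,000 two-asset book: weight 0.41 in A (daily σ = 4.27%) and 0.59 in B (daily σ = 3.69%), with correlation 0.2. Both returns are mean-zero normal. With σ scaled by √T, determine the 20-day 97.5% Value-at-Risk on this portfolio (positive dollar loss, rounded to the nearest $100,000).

$200,800,000

σ_p = √(0.41²·4.27² + 0.59²·3.69² + 2·0.2·0.41·0.59·4.27·3.69) = 3.054%.
σ_{20d} = 3.054% × √20 = 13.658%.
z(97.5%) = 1.960.
VaR = 1.960 × 13.658% = 26.770%; on $750,000,000 that is $200,775,000.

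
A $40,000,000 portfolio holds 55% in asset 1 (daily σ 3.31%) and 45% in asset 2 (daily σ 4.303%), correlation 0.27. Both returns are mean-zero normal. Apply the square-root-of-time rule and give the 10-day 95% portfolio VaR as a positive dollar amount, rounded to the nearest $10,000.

$6,230,000

σ_p = √(0.55²·3.31² + 0.45²·4.303² + 2·0.27·0.55·0.45·3.31·4.303) = 2.995%.
σ_{10d} = 2.995% × √10 = 9.471%.
z(95%) = 1.645.
VaR = 1.645 × 9.471% = 15.580%; on $40,000,000 that is $6,232,000.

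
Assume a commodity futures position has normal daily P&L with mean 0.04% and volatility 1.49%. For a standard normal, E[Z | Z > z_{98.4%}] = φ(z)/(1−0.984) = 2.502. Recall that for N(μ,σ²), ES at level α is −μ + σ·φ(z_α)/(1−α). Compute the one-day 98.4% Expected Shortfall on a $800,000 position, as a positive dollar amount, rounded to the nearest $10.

$29,500

ES = −(0.04%) + 1.49% × 2.502 = 3.688%.
On $800,000: 0.03688 × $800,000 = $29,504.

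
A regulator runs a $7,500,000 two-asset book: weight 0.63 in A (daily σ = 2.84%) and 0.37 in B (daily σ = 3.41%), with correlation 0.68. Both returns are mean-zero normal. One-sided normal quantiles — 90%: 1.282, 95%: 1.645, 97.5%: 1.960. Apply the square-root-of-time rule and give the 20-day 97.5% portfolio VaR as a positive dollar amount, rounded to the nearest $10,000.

$1,840,000

σ_p = √(0.63²·2.84² + 0.37²·3.41² + 2·0.68·0.63·0.37·2.84·3.41) = 2.804%.
σ_{20d} = 2.804% × √20 = 12.540%.
VaR = 1.960 × 12.540% = 24.578%; on $7,500,000 that is $1,843,350.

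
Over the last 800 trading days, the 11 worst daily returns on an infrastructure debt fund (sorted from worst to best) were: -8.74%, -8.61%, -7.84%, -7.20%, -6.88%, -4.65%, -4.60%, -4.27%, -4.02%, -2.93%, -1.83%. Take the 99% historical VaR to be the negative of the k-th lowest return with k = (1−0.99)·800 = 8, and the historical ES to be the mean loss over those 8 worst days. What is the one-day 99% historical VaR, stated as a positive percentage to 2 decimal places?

k = 8; the 8th lowest return is -4.27%, so VaR = 4.27%.

4.27%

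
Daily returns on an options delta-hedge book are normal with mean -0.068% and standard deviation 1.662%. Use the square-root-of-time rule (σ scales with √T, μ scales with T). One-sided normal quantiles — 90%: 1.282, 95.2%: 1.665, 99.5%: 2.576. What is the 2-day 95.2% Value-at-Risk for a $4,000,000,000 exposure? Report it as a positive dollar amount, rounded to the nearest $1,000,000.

σ_{2d} = 1.662% × √2 = 2.350%; μ_{2d} = 2 × -0.068% = -0.136%.
VaR = −(-0.136%) + 1.665 × 2.350% = 4.049%.
On $4,000,000,000: 0.04049 × $4,000,000,000 = $161,960,000.

$162,000,000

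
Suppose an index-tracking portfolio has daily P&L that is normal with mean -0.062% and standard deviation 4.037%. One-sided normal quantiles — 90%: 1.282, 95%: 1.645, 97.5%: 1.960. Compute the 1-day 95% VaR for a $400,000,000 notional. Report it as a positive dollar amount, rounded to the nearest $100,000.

VaR = −μ + z·σ = −(-0.062%) + 1.645 × 4.037% = 6.703%.
On $400,000,000: 0.06703 × $400,000,000 = $26,812,000.

$26,800,000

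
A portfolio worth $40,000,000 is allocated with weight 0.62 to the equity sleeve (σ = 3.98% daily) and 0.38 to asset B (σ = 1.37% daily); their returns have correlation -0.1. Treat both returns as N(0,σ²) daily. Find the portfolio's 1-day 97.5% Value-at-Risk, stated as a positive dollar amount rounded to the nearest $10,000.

$1,940,000

σ_p² = 0.62²·3.98² + 0.38²·1.37² + 2·-0.1·0.62·0.38·3.98·1.37 = 6.1031 (%²).
σ_p = √6.1031 = 2.470%.
At 97.5%, z = 1.960.
VaR = 1.960 × 2.470% = 4.841%; on $40,000,000 that is $1,936,400.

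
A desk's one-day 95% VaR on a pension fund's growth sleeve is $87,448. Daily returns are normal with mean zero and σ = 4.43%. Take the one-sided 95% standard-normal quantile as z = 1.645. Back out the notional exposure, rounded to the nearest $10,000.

$1,200,000

VaR as a fraction of value: z·σ = 1.645 × 4.43% = 7.28735%.
Position = $87,448 / 0.0728735 = $1,199,997.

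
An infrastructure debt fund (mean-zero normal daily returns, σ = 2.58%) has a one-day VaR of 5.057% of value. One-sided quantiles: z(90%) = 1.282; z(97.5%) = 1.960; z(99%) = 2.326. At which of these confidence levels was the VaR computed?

Implied z = VaR/σ = 5.057 / 2.58 = 1.960.
This matches z(97.5%) = 1.960.

97.5%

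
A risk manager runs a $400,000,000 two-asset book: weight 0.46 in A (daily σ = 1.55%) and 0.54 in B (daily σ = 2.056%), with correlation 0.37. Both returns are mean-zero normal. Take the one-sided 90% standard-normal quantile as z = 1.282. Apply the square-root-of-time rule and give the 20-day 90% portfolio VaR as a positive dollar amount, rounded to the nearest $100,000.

$35,000,000

σ_p = √(0.46²·1.55² + 0.54²·2.056² + 2·0.37·0.46·0.54·1.55·2.056) = 1.525%.
σ_{20d} = 1.525% × √20 = 6.820%.
VaR = 1.282 × 6.820% = 8.743%; on $400,000,000 that is $34,972,000.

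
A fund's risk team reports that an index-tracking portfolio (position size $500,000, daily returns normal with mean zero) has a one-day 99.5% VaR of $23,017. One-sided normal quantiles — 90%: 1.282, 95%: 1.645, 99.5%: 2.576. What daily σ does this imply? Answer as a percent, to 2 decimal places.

VaR as a fraction: $23,017 / $500,000 = 4.603%.
σ = VaR / z = 4.603% / 2.576 = 1.787%.

1.79%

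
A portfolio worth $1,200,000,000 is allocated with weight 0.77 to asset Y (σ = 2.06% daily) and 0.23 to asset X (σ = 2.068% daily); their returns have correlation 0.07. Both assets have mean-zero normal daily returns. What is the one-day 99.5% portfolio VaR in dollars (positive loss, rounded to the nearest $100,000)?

$52,200,000

σ_p² = 0.77²·2.06² + 0.23²·2.068² + 2·0.07·0.77·0.23·2.06·2.068 = 2.8479 (%²).
σ_p = √2.8479 = 1.688%.
At 99.5%, z = 2.576.
VaR = 2.576 × 1.688% = 4.348%; on $1,200,000,000 that is $52,176,000.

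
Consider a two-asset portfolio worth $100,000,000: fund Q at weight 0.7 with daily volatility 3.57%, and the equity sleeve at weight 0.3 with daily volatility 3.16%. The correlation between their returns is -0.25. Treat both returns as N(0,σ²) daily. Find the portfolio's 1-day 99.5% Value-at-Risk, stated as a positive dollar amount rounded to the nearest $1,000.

σ_p² = 0.7²·3.57² + 0.3²·3.16² + 2·-0.25·0.7·0.3·3.57·3.16 = 5.9592 (%²).
σ_p = √5.9592 = 2.441%.
At 99.5%, z = 2.576.
VaR = 2.576 × 2.441% = 6.288%; on $100,000,000 that is $6,288,000.

$6,288,000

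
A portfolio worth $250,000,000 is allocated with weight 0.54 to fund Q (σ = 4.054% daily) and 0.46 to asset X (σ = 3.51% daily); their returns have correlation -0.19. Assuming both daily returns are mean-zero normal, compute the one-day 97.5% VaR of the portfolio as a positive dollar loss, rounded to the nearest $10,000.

$12,060,000

σ_p² = 0.54²·4.054² + 0.46²·3.51² + 2·-0.19·0.54·0.46·4.054·3.51 = 6.0562 (%²).
σ_p = √6.0562 = 2.461%.
At 97.5%, z = 1.960.
VaR = 1.960 × 2.461% = 4.824%; on $250,000,000 that is $12,060,000.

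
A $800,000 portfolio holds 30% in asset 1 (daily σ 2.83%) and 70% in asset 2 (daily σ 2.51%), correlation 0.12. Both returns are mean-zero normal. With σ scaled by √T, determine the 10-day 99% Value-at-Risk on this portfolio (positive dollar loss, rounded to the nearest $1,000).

$120,000

σ_p = √(0.3²·2.83² + 0.7²·2.51² + 2·0.12·0.3·0.7·2.83·2.51) = 2.041%.
σ_{10d} = 2.041% × √10 = 6.454%.
z(99%) = 2.326.
VaR = 2.326 × 6.454% = 15.012%; on $800,000 that is $120,096.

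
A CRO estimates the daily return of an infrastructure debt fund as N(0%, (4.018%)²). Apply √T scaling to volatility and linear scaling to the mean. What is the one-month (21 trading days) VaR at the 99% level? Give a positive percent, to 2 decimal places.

42.83%

At 99%, z = 2.326.
σ_{21d} = 4.018% × √21 = 18.413%.
VaR = 2.326 × 18.413% = 42.829%.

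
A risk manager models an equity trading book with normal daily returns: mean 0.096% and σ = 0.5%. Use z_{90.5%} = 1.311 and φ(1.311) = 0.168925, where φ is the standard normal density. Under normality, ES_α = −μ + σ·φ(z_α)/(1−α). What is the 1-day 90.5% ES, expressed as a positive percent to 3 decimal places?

0.793%

Tail multiplier: φ(z)/(1−α) = 0.168925 / 0.095 = 1.778.
ES = −(0.096%) + 0.5% × 1.778 = 0.793%.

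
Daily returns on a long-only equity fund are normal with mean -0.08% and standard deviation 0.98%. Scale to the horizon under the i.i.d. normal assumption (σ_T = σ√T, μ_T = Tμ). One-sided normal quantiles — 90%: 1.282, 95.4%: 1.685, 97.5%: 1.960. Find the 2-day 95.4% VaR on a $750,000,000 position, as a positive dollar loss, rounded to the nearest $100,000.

$18,700,000

σ_{2d} = 0.98% × √2 = 1.386%; μ_{2d} = 2 × -0.08% = -0.160%.
VaR = −(-0.160%) + 1.685 × 1.386% = 2.495%.
On $750,000,000: 0.02495 × $750,000,000 = $18,712,500.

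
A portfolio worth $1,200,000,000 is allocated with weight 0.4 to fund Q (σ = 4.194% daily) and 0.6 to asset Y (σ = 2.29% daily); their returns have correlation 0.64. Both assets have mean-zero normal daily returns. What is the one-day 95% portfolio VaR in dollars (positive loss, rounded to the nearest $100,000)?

σ_p² = 0.4²·4.194² + 0.6²·2.29² + 2·0.64·0.4·0.6·4.194·2.29 = 7.6526 (%²).
σ_p = √7.6526 = 2.766%.
At 95%, z = 1.645.
VaR = 1.645 × 2.766% = 4.550%; on $1,200,000,000 that is $54,600,000.

$54,600,000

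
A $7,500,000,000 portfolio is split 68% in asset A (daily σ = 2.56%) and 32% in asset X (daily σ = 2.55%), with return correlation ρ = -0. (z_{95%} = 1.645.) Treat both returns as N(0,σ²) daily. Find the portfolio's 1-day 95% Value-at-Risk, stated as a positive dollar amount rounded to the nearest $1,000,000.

σ_p² = 0.68²·2.56² + 0.32²·2.55² + 2·-0·0.68·0.32·2.56·2.55 = 3.6962 (%²).
σ_p = √3.6962 = 1.923%.
VaR = 1.645 × 1.923% = 3.163%; on $7,500,000,000 that is $237,225,000.

$237,000,000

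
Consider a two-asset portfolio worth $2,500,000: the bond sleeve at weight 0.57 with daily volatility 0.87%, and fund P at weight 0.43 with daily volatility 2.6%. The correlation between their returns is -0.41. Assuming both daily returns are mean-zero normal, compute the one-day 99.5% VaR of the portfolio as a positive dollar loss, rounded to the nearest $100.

σ_p² = 0.57²·0.87² + 0.43²·2.6² + 2·-0.41·0.57·0.43·0.87·2.6 = 1.0412 (%²).
σ_p = √1.0412 = 1.020%.
At 99.5%, z = 2.576.
VaR = 2.576 × 1.020% = 2.628%; on $2,500,000 that is $65,700.

$65,700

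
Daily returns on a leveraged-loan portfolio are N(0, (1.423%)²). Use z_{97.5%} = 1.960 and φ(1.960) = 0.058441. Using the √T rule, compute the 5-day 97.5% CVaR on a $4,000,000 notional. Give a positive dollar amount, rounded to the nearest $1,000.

$298,000

σ_{5d} = 1.423% × √5 = 3.182%.
ES multiplier = φ(z)/(1−α) = 0.058441/0.025 = 2.338.
ES = 3.182% × 2.338 = 7.440%; on $4,000,000: $297,600.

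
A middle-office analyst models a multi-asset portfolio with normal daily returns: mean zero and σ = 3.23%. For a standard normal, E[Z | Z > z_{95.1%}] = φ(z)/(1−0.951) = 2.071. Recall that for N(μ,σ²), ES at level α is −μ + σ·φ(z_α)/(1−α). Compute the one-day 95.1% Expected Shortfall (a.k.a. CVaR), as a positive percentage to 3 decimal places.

6.689%

ES = 3.23% × 2.071 = 6.689%.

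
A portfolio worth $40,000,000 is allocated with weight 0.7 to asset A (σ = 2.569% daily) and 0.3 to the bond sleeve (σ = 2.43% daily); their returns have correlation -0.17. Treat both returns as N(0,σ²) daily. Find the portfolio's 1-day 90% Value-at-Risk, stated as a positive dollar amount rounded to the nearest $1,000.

$934,000

σ_p² = 0.7²·2.569² + 0.3²·2.43² + 2·-0.17·0.7·0.3·2.569·2.43 = 3.3196 (%²).
σ_p = √3.3196 = 1.822%.
At 90%, z = 1.282.
VaR = 1.282 × 1.822% = 2.336%; on $40,000,000 that is $934,400.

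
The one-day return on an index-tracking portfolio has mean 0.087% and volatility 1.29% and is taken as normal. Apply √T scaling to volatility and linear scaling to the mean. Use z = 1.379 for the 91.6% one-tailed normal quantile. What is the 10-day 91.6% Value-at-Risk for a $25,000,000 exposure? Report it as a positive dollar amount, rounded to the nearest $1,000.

σ_{10d} = 1.29% × √10 = 4.079%; μ_{10d} = 10 × 0.087% = 0.870%.
VaR = −(0.870%) + 1.379 × 4.079% = 4.755%.
On $25,000,000: 0.04755 × $25,000,000 = $1,188,750.

$1,189,000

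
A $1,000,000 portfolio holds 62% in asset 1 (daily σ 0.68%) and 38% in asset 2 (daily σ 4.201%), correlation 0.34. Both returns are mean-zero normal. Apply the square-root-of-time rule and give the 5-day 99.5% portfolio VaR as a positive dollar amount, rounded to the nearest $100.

σ_p = √(0.62²·0.68² + 0.38²·4.201² + 2·0.34·0.62·0.38·0.68·4.201) = 1.784%.
σ_{5d} = 1.784% × √5 = 3.989%.
z(99.5%) = 2.576.
VaR = 2.576 × 3.989% = 10.276%; on $1,000,000 that is $102,760.

$102,800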